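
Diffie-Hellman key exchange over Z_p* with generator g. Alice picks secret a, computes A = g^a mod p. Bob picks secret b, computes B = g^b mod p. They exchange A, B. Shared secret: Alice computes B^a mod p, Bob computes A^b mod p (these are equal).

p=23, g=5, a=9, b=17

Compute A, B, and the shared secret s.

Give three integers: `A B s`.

A = 5^9 mod 23  (bits of 9 = 1001)
  bit 0 = 1: r = r^2 * 5 mod 23 = 1^2 * 5 = 1*5 = 5
  bit 1 = 0: r = r^2 mod 23 = 5^2 = 2
  bit 2 = 0: r = r^2 mod 23 = 2^2 = 4
  bit 3 = 1: r = r^2 * 5 mod 23 = 4^2 * 5 = 16*5 = 11
  -> A = 11
B = 5^17 mod 23  (bits of 17 = 10001)
  bit 0 = 1: r = r^2 * 5 mod 23 = 1^2 * 5 = 1*5 = 5
  bit 1 = 0: r = r^2 mod 23 = 5^2 = 2
  bit 2 = 0: r = r^2 mod 23 = 2^2 = 4
  bit 3 = 0: r = r^2 mod 23 = 4^2 = 16
  bit 4 = 1: r = r^2 * 5 mod 23 = 16^2 * 5 = 3*5 = 15
  -> B = 15
s = B^a = 15^9 mod 23  (bits of 9 = 1001)
  bit 0 = 1: r = r^2 * 15 mod 23 = 1^2 * 15 = 1*15 = 15
  bit 1 = 0: r = r^2 mod 23 = 15^2 = 18
  bit 2 = 0: r = r^2 mod 23 = 18^2 = 2
  bit 3 = 1: r = r^2 * 15 mod 23 = 2^2 * 15 = 4*15 = 14
  -> s = B^a = 14

Answer: 11 15 14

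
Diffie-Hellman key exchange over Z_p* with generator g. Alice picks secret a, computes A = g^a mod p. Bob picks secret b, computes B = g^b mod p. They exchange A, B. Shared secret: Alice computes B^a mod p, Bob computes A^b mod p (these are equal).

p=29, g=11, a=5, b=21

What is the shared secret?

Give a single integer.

A = 11^5 mod 29  (bits of 5 = 101)
  bit 0 = 1: r = r^2 * 11 mod 29 = 1^2 * 11 = 1*11 = 11
  bit 1 = 0: r = r^2 mod 29 = 11^2 = 5
  bit 2 = 1: r = r^2 * 11 mod 29 = 5^2 * 11 = 25*11 = 14
  -> A = 14
B = 11^21 mod 29  (bits of 21 = 10101)
  bit 0 = 1: r = r^2 * 11 mod 29 = 1^2 * 11 = 1*11 = 11
  bit 1 = 0: r = r^2 mod 29 = 11^2 = 5
  bit 2 = 1: r = r^2 * 11 mod 29 = 5^2 * 11 = 25*11 = 14
  bit 3 = 0: r = r^2 mod 29 = 14^2 = 22
  bit 4 = 1: r = r^2 * 11 mod 29 = 22^2 * 11 = 20*11 = 17
  -> B = 17
s = B^a = 17^5 mod 29  (bits of 5 = 101)
  bit 0 = 1: r = r^2 * 17 mod 29 = 1^2 * 17 = 1*17 = 17
  bit 1 = 0: r = r^2 mod 29 = 17^2 = 28
  bit 2 = 1: r = r^2 * 17 mod 29 = 28^2 * 17 = 1*17 = 17
  -> s = B^a = 17

Answer: 17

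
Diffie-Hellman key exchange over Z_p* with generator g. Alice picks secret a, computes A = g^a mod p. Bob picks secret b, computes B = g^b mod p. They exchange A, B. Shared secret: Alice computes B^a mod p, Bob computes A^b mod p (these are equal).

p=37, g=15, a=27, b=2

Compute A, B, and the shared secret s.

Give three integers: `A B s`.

Answer: 6 3 36

Derivation:
A = 15^27 mod 37  (bits of 27 = 11011)
  bit 0 = 1: r = r^2 * 15 mod 37 = 1^2 * 15 = 1*15 = 15
  bit 1 = 1: r = r^2 * 15 mod 37 = 15^2 * 15 = 3*15 = 8
  bit 2 = 0: r = r^2 mod 37 = 8^2 = 27
  bit 3 = 1: r = r^2 * 15 mod 37 = 27^2 * 15 = 26*15 = 20
  bit 4 = 1: r = r^2 * 15 mod 37 = 20^2 * 15 = 30*15 = 6
  -> A = 6
B = 15^2 mod 37  (bits of 2 = 10)
  bit 0 = 1: r = r^2 * 15 mod 37 = 1^2 * 15 = 1*15 = 15
  bit 1 = 0: r = r^2 mod 37 = 15^2 = 3
  -> B = 3
s = B^a = 3^27 mod 37  (bits of 27 = 11011)
  bit 0 = 1: r = r^2 * 3 mod 37 = 1^2 * 3 = 1*3 = 3
  bit 1 = 1: r = r^2 * 3 mod 37 = 3^2 * 3 = 9*3 = 27
  bit 2 = 0: r = r^2 mod 37 = 27^2 = 26
  bit 3 = 1: r = r^2 * 3 mod 37 = 26^2 * 3 = 10*3 = 30
  bit 4 = 1: r = r^2 * 3 mod 37 = 30^2 * 3 = 12*3 = 36
  -> s = B^a = 36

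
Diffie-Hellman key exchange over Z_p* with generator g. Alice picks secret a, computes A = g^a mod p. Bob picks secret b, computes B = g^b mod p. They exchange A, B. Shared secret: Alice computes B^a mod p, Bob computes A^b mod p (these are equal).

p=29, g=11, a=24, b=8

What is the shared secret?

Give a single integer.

A = 11^24 mod 29  (bits of 24 = 11000)
  bit 0 = 1: r = r^2 * 11 mod 29 = 1^2 * 11 = 1*11 = 11
  bit 1 = 1: r = r^2 * 11 mod 29 = 11^2 * 11 = 5*11 = 26
  bit 2 = 0: r = r^2 mod 29 = 26^2 = 9
  bit 3 = 0: r = r^2 mod 29 = 9^2 = 23
  bit 4 = 0: r = r^2 mod 29 = 23^2 = 7
  -> A = 7
B = 11^8 mod 29  (bits of 8 = 1000)
  bit 0 = 1: r = r^2 * 11 mod 29 = 1^2 * 11 = 1*11 = 11
  bit 1 = 0: r = r^2 mod 29 = 11^2 = 5
  bit 2 = 0: r = r^2 mod 29 = 5^2 = 25
  bit 3 = 0: r = r^2 mod 29 = 25^2 = 16
  -> B = 16
s = B^a = 16^24 mod 29  (bits of 24 = 11000)
  bit 0 = 1: r = r^2 * 16 mod 29 = 1^2 * 16 = 1*16 = 16
  bit 1 = 1: r = r^2 * 16 mod 29 = 16^2 * 16 = 24*16 = 7
  bit 2 = 0: r = r^2 mod 29 = 7^2 = 20
  bit 3 = 0: r = r^2 mod 29 = 20^2 = 23
  bit 4 = 0: r = r^2 mod 29 = 23^2 = 7
  -> s = B^a = 7

Answer: 7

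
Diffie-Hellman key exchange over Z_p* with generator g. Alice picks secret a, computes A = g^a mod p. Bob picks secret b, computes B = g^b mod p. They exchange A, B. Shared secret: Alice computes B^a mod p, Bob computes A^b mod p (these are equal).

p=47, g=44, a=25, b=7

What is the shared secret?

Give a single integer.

Answer: 33

Derivation:
A = 44^25 mod 47  (bits of 25 = 11001)
  bit 0 = 1: r = r^2 * 44 mod 47 = 1^2 * 44 = 1*44 = 44
  bit 1 = 1: r = r^2 * 44 mod 47 = 44^2 * 44 = 9*44 = 20
  bit 2 = 0: r = r^2 mod 47 = 20^2 = 24
  bit 3 = 0: r = r^2 mod 47 = 24^2 = 12
  bit 4 = 1: r = r^2 * 44 mod 47 = 12^2 * 44 = 3*44 = 38
  -> A = 38
B = 44^7 mod 47  (bits of 7 = 111)
  bit 0 = 1: r = r^2 * 44 mod 47 = 1^2 * 44 = 1*44 = 44
  bit 1 = 1: r = r^2 * 44 mod 47 = 44^2 * 44 = 9*44 = 20
  bit 2 = 1: r = r^2 * 44 mod 47 = 20^2 * 44 = 24*44 = 22
  -> B = 22
s = B^a = 22^25 mod 47  (bits of 25 = 11001)
  bit 0 = 1: r = r^2 * 22 mod 47 = 1^2 * 22 = 1*22 = 22
  bit 1 = 1: r = r^2 * 22 mod 47 = 22^2 * 22 = 14*22 = 26
  bit 2 = 0: r = r^2 mod 47 = 26^2 = 18
  bit 3 = 0: r = r^2 mod 47 = 18^2 = 42
  bit 4 = 1: r = r^2 * 22 mod 47 = 42^2 * 22 = 25*22 = 33
  -> s = B^a = 33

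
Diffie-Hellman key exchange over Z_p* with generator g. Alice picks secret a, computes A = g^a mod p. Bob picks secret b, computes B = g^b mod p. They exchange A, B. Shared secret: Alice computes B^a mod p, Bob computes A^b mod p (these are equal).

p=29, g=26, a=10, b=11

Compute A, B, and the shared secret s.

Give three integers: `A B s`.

Answer: 5 14 13

Derivation:
A = 26^10 mod 29  (bits of 10 = 1010)
  bit 0 = 1: r = r^2 * 26 mod 29 = 1^2 * 26 = 1*26 = 26
  bit 1 = 0: r = r^2 mod 29 = 26^2 = 9
  bit 2 = 1: r = r^2 * 26 mod 29 = 9^2 * 26 = 23*26 = 18
  bit 3 = 0: r = r^2 mod 29 = 18^2 = 5
  -> A = 5
B = 26^11 mod 29  (bits of 11 = 1011)
  bit 0 = 1: r = r^2 * 26 mod 29 = 1^2 * 26 = 1*26 = 26
  bit 1 = 0: r = r^2 mod 29 = 26^2 = 9
  bit 2 = 1: r = r^2 * 26 mod 29 = 9^2 * 26 = 23*26 = 18
  bit 3 = 1: r = r^2 * 26 mod 29 = 18^2 * 26 = 5*26 = 14
  -> B = 14
s = B^a = 14^10 mod 29  (bits of 10 = 1010)
  bit 0 = 1: r = r^2 * 14 mod 29 = 1^2 * 14 = 1*14 = 14
  bit 1 = 0: r = r^2 mod 29 = 14^2 = 22
  bit 2 = 1: r = r^2 * 14 mod 29 = 22^2 * 14 = 20*14 = 19
  bit 3 = 0: r = r^2 mod 29 = 19^2 = 13
  -> s = B^a = 13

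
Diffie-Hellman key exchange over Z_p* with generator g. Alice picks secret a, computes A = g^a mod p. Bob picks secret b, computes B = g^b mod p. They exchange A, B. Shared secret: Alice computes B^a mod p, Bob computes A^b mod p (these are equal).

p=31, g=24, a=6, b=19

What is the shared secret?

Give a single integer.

A = 24^6 mod 31  (bits of 6 = 110)
  bit 0 = 1: r = r^2 * 24 mod 31 = 1^2 * 24 = 1*24 = 24
  bit 1 = 1: r = r^2 * 24 mod 31 = 24^2 * 24 = 18*24 = 29
  bit 2 = 0: r = r^2 mod 31 = 29^2 = 4
  -> A = 4
B = 24^19 mod 31  (bits of 19 = 10011)
  bit 0 = 1: r = r^2 * 24 mod 31 = 1^2 * 24 = 1*24 = 24
  bit 1 = 0: r = r^2 mod 31 = 24^2 = 18
  bit 2 = 0: r = r^2 mod 31 = 18^2 = 14
  bit 3 = 1: r = r^2 * 24 mod 31 = 14^2 * 24 = 10*24 = 23
  bit 4 = 1: r = r^2 * 24 mod 31 = 23^2 * 24 = 2*24 = 17
  -> B = 17
s = B^a = 17^6 mod 31  (bits of 6 = 110)
  bit 0 = 1: r = r^2 * 17 mod 31 = 1^2 * 17 = 1*17 = 17
  bit 1 = 1: r = r^2 * 17 mod 31 = 17^2 * 17 = 10*17 = 15
  bit 2 = 0: r = r^2 mod 31 = 15^2 = 8
  -> s = B^a = 8

Answer: 8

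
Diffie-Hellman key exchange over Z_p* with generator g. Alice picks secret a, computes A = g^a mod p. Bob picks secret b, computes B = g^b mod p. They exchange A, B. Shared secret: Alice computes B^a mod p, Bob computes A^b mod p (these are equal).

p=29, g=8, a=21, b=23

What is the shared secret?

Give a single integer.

Answer: 17

Derivation:
A = 8^21 mod 29  (bits of 21 = 10101)
  bit 0 = 1: r = r^2 * 8 mod 29 = 1^2 * 8 = 1*8 = 8
  bit 1 = 0: r = r^2 mod 29 = 8^2 = 6
  bit 2 = 1: r = r^2 * 8 mod 29 = 6^2 * 8 = 7*8 = 27
  bit 3 = 0: r = r^2 mod 29 = 27^2 = 4
  bit 4 = 1: r = r^2 * 8 mod 29 = 4^2 * 8 = 16*8 = 12
  -> A = 12
B = 8^23 mod 29  (bits of 23 = 10111)
  bit 0 = 1: r = r^2 * 8 mod 29 = 1^2 * 8 = 1*8 = 8
  bit 1 = 0: r = r^2 mod 29 = 8^2 = 6
  bit 2 = 1: r = r^2 * 8 mod 29 = 6^2 * 8 = 7*8 = 27
  bit 3 = 1: r = r^2 * 8 mod 29 = 27^2 * 8 = 4*8 = 3
  bit 4 = 1: r = r^2 * 8 mod 29 = 3^2 * 8 = 9*8 = 14
  -> B = 14
s = B^a = 14^21 mod 29  (bits of 21 = 10101)
  bit 0 = 1: r = r^2 * 14 mod 29 = 1^2 * 14 = 1*14 = 14
  bit 1 = 0: r = r^2 mod 29 = 14^2 = 22
  bit 2 = 1: r = r^2 * 14 mod 29 = 22^2 * 14 = 20*14 = 19
  bit 3 = 0: r = r^2 mod 29 = 19^2 = 13
  bit 4 = 1: r = r^2 * 14 mod 29 = 13^2 * 14 = 24*14 = 17
  -> s = B^a = 17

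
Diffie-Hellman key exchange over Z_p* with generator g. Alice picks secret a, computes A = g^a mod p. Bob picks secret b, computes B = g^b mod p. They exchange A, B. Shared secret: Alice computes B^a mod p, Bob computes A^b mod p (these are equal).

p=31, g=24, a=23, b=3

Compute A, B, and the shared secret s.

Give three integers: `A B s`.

A = 24^23 mod 31  (bits of 23 = 10111)
  bit 0 = 1: r = r^2 * 24 mod 31 = 1^2 * 24 = 1*24 = 24
  bit 1 = 0: r = r^2 mod 31 = 24^2 = 18
  bit 2 = 1: r = r^2 * 24 mod 31 = 18^2 * 24 = 14*24 = 26
  bit 3 = 1: r = r^2 * 24 mod 31 = 26^2 * 24 = 25*24 = 11
  bit 4 = 1: r = r^2 * 24 mod 31 = 11^2 * 24 = 28*24 = 21
  -> A = 21
B = 24^3 mod 31  (bits of 3 = 11)
  bit 0 = 1: r = r^2 * 24 mod 31 = 1^2 * 24 = 1*24 = 24
  bit 1 = 1: r = r^2 * 24 mod 31 = 24^2 * 24 = 18*24 = 29
  -> B = 29
s = B^a = 29^23 mod 31  (bits of 23 = 10111)
  bit 0 = 1: r = r^2 * 29 mod 31 = 1^2 * 29 = 1*29 = 29
  bit 1 = 0: r = r^2 mod 31 = 29^2 = 4
  bit 2 = 1: r = r^2 * 29 mod 31 = 4^2 * 29 = 16*29 = 30
  bit 3 = 1: r = r^2 * 29 mod 31 = 30^2 * 29 = 1*29 = 29
  bit 4 = 1: r = r^2 * 29 mod 31 = 29^2 * 29 = 4*29 = 23
  -> s = B^a = 23

Answer: 21 29 23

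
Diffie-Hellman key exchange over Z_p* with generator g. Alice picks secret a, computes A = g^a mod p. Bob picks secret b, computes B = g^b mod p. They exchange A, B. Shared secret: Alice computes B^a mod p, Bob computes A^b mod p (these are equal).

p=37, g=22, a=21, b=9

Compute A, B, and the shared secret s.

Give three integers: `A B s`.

A = 22^21 mod 37  (bits of 21 = 10101)
  bit 0 = 1: r = r^2 * 22 mod 37 = 1^2 * 22 = 1*22 = 22
  bit 1 = 0: r = r^2 mod 37 = 22^2 = 3
  bit 2 = 1: r = r^2 * 22 mod 37 = 3^2 * 22 = 9*22 = 13
  bit 3 = 0: r = r^2 mod 37 = 13^2 = 21
  bit 4 = 1: r = r^2 * 22 mod 37 = 21^2 * 22 = 34*22 = 8
  -> A = 8
B = 22^9 mod 37  (bits of 9 = 1001)
  bit 0 = 1: r = r^2 * 22 mod 37 = 1^2 * 22 = 1*22 = 22
  bit 1 = 0: r = r^2 mod 37 = 22^2 = 3
  bit 2 = 0: r = r^2 mod 37 = 3^2 = 9
  bit 3 = 1: r = r^2 * 22 mod 37 = 9^2 * 22 = 7*22 = 6
  -> B = 6
s = B^a = 6^21 mod 37  (bits of 21 = 10101)
  bit 0 = 1: r = r^2 * 6 mod 37 = 1^2 * 6 = 1*6 = 6
  bit 1 = 0: r = r^2 mod 37 = 6^2 = 36
  bit 2 = 1: r = r^2 * 6 mod 37 = 36^2 * 6 = 1*6 = 6
  bit 3 = 0: r = r^2 mod 37 = 6^2 = 36
  bit 4 = 1: r = r^2 * 6 mod 37 = 36^2 * 6 = 1*6 = 6
  -> s = B^a = 6

Answer: 8 6 6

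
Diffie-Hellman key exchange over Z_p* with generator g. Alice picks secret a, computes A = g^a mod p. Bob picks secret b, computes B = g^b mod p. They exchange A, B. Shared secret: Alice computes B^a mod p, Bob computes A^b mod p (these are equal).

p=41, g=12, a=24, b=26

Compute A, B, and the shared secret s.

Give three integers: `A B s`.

Answer: 10 5 10

Derivation:
A = 12^24 mod 41  (bits of 24 = 11000)
  bit 0 = 1: r = r^2 * 12 mod 41 = 1^2 * 12 = 1*12 = 12
  bit 1 = 1: r = r^2 * 12 mod 41 = 12^2 * 12 = 21*12 = 6
  bit 2 = 0: r = r^2 mod 41 = 6^2 = 36
  bit 3 = 0: r = r^2 mod 41 = 36^2 = 25
  bit 4 = 0: r = r^2 mod 41 = 25^2 = 10
  -> A = 10
B = 12^26 mod 41  (bits of 26 = 11010)
  bit 0 = 1: r = r^2 * 12 mod 41 = 1^2 * 12 = 1*12 = 12
  bit 1 = 1: r = r^2 * 12 mod 41 = 12^2 * 12 = 21*12 = 6
  bit 2 = 0: r = r^2 mod 41 = 6^2 = 36
  bit 3 = 1: r = r^2 * 12 mod 41 = 36^2 * 12 = 25*12 = 13
  bit 4 = 0: r = r^2 mod 41 = 13^2 = 5
  -> B = 5
s = B^a = 5^24 mod 41  (bits of 24 = 11000)
  bit 0 = 1: r = r^2 * 5 mod 41 = 1^2 * 5 = 1*5 = 5
  bit 1 = 1: r = r^2 * 5 mod 41 = 5^2 * 5 = 25*5 = 2
  bit 2 = 0: r = r^2 mod 41 = 2^2 = 4
  bit 3 = 0: r = r^2 mod 41 = 4^2 = 16
  bit 4 = 0: r = r^2 mod 41 = 16^2 = 10
  -> s = B^a = 10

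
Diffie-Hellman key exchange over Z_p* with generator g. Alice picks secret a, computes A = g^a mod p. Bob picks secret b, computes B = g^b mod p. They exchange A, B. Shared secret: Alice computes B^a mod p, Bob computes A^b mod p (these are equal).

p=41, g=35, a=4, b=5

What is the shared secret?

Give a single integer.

A = 35^4 mod 41  (bits of 4 = 100)
  bit 0 = 1: r = r^2 * 35 mod 41 = 1^2 * 35 = 1*35 = 35
  bit 1 = 0: r = r^2 mod 41 = 35^2 = 36
  bit 2 = 0: r = r^2 mod 41 = 36^2 = 25
  -> A = 25
B = 35^5 mod 41  (bits of 5 = 101)
  bit 0 = 1: r = r^2 * 35 mod 41 = 1^2 * 35 = 1*35 = 35
  bit 1 = 0: r = r^2 mod 41 = 35^2 = 36
  bit 2 = 1: r = r^2 * 35 mod 41 = 36^2 * 35 = 25*35 = 14
  -> B = 14
s = B^a = 14^4 mod 41  (bits of 4 = 100)
  bit 0 = 1: r = r^2 * 14 mod 41 = 1^2 * 14 = 1*14 = 14
  bit 1 = 0: r = r^2 mod 41 = 14^2 = 32
  bit 2 = 0: r = r^2 mod 41 = 32^2 = 40
  -> s = B^a = 40

Answer: 40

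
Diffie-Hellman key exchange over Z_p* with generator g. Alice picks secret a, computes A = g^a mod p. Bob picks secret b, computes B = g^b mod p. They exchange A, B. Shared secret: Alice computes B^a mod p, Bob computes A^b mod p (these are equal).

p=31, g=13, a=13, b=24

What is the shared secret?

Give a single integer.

Answer: 8

Derivation:
A = 13^13 mod 31  (bits of 13 = 1101)
  bit 0 = 1: r = r^2 * 13 mod 31 = 1^2 * 13 = 1*13 = 13
  bit 1 = 1: r = r^2 * 13 mod 31 = 13^2 * 13 = 14*13 = 27
  bit 2 = 0: r = r^2 mod 31 = 27^2 = 16
  bit 3 = 1: r = r^2 * 13 mod 31 = 16^2 * 13 = 8*13 = 11
  -> A = 11
B = 13^24 mod 31  (bits of 24 = 11000)
  bit 0 = 1: r = r^2 * 13 mod 31 = 1^2 * 13 = 1*13 = 13
  bit 1 = 1: r = r^2 * 13 mod 31 = 13^2 * 13 = 14*13 = 27
  bit 2 = 0: r = r^2 mod 31 = 27^2 = 16
  bit 3 = 0: r = r^2 mod 31 = 16^2 = 8
  bit 4 = 0: r = r^2 mod 31 = 8^2 = 2
  -> B = 2
s = B^a = 2^13 mod 31  (bits of 13 = 1101)
  bit 0 = 1: r = r^2 * 2 mod 31 = 1^2 * 2 = 1*2 = 2
  bit 1 = 1: r = r^2 * 2 mod 31 = 2^2 * 2 = 4*2 = 8
  bit 2 = 0: r = r^2 mod 31 = 8^2 = 2
  bit 3 = 1: r = r^2 * 2 mod 31 = 2^2 * 2 = 4*2 = 8
  -> s = B^a = 8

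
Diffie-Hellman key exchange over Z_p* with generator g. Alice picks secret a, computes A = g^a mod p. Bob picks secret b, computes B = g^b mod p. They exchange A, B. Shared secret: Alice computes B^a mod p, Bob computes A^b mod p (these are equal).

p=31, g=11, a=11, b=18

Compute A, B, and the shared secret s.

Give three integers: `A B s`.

Answer: 24 2 2

Derivation:
A = 11^11 mod 31  (bits of 11 = 1011)
  bit 0 = 1: r = r^2 * 11 mod 31 = 1^2 * 11 = 1*11 = 11
  bit 1 = 0: r = r^2 mod 31 = 11^2 = 28
  bit 2 = 1: r = r^2 * 11 mod 31 = 28^2 * 11 = 9*11 = 6
  bit 3 = 1: r = r^2 * 11 mod 31 = 6^2 * 11 = 5*11 = 24
  -> A = 24
B = 11^18 mod 31  (bits of 18 = 10010)
  bit 0 = 1: r = r^2 * 11 mod 31 = 1^2 * 11 = 1*11 = 11
  bit 1 = 0: r = r^2 mod 31 = 11^2 = 28
  bit 2 = 0: r = r^2 mod 31 = 28^2 = 9
  bit 3 = 1: r = r^2 * 11 mod 31 = 9^2 * 11 = 19*11 = 23
  bit 4 = 0: r = r^2 mod 31 = 23^2 = 2
  -> B = 2
s = B^a = 2^11 mod 31  (bits of 11 = 1011)
  bit 0 = 1: r = r^2 * 2 mod 31 = 1^2 * 2 = 1*2 = 2
  bit 1 = 0: r = r^2 mod 31 = 2^2 = 4
  bit 2 = 1: r = r^2 * 2 mod 31 = 4^2 * 2 = 16*2 = 1
  bit 3 = 1: r = r^2 * 2 mod 31 = 1^2 * 2 = 1*2 = 2
  -> s = B^a = 2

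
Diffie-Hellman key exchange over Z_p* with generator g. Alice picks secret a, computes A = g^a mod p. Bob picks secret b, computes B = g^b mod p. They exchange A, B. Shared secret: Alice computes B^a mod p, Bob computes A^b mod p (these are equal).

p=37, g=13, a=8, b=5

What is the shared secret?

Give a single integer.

Answer: 34

Derivation:
A = 13^8 mod 37  (bits of 8 = 1000)
  bit 0 = 1: r = r^2 * 13 mod 37 = 1^2 * 13 = 1*13 = 13
  bit 1 = 0: r = r^2 mod 37 = 13^2 = 21
  bit 2 = 0: r = r^2 mod 37 = 21^2 = 34
  bit 3 = 0: r = r^2 mod 37 = 34^2 = 9
  -> A = 9
B = 13^5 mod 37  (bits of 5 = 101)
  bit 0 = 1: r = r^2 * 13 mod 37 = 1^2 * 13 = 1*13 = 13
  bit 1 = 0: r = r^2 mod 37 = 13^2 = 21
  bit 2 = 1: r = r^2 * 13 mod 37 = 21^2 * 13 = 34*13 = 35
  -> B = 35
s = B^a = 35^8 mod 37  (bits of 8 = 1000)
  bit 0 = 1: r = r^2 * 35 mod 37 = 1^2 * 35 = 1*35 = 35
  bit 1 = 0: r = r^2 mod 37 = 35^2 = 4
  bit 2 = 0: r = r^2 mod 37 = 4^2 = 16
  bit 3 = 0: r = r^2 mod 37 = 16^2 = 34
  -> s = B^a = 34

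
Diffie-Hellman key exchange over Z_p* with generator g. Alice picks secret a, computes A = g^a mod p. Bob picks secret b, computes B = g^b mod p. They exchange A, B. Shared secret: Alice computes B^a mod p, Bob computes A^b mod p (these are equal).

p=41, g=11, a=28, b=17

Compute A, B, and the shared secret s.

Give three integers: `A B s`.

Answer: 25 28 31

Derivation:
A = 11^28 mod 41  (bits of 28 = 11100)
  bit 0 = 1: r = r^2 * 11 mod 41 = 1^2 * 11 = 1*11 = 11
  bit 1 = 1: r = r^2 * 11 mod 41 = 11^2 * 11 = 39*11 = 19
  bit 2 = 1: r = r^2 * 11 mod 41 = 19^2 * 11 = 33*11 = 35
  bit 3 = 0: r = r^2 mod 41 = 35^2 = 36
  bit 4 = 0: r = r^2 mod 41 = 36^2 = 25
  -> A = 25
B = 11^17 mod 41  (bits of 17 = 10001)
  bit 0 = 1: r = r^2 * 11 mod 41 = 1^2 * 11 = 1*11 = 11
  bit 1 = 0: r = r^2 mod 41 = 11^2 = 39
  bit 2 = 0: r = r^2 mod 41 = 39^2 = 4
  bit 3 = 0: r = r^2 mod 41 = 4^2 = 16
  bit 4 = 1: r = r^2 * 11 mod 41 = 16^2 * 11 = 10*11 = 28
  -> B = 28
s = B^a = 28^28 mod 41  (bits of 28 = 11100)
  bit 0 = 1: r = r^2 * 28 mod 41 = 1^2 * 28 = 1*28 = 28
  bit 1 = 1: r = r^2 * 28 mod 41 = 28^2 * 28 = 5*28 = 17
  bit 2 = 1: r = r^2 * 28 mod 41 = 17^2 * 28 = 2*28 = 15
  bit 3 = 0: r = r^2 mod 41 = 15^2 = 20
  bit 4 = 0: r = r^2 mod 41 = 20^2 = 31
  -> s = B^a = 31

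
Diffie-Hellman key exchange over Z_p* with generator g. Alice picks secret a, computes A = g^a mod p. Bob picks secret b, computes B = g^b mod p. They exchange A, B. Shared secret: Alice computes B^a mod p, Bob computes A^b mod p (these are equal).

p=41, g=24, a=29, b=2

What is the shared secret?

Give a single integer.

Answer: 20

Derivation:
A = 24^29 mod 41  (bits of 29 = 11101)
  bit 0 = 1: r = r^2 * 24 mod 41 = 1^2 * 24 = 1*24 = 24
  bit 1 = 1: r = r^2 * 24 mod 41 = 24^2 * 24 = 2*24 = 7
  bit 2 = 1: r = r^2 * 24 mod 41 = 7^2 * 24 = 8*24 = 28
  bit 3 = 0: r = r^2 mod 41 = 28^2 = 5
  bit 4 = 1: r = r^2 * 24 mod 41 = 5^2 * 24 = 25*24 = 26
  -> A = 26
B = 24^2 mod 41  (bits of 2 = 10)
  bit 0 = 1: r = r^2 * 24 mod 41 = 1^2 * 24 = 1*24 = 24
  bit 1 = 0: r = r^2 mod 41 = 24^2 = 2
  -> B = 2
s = B^a = 2^29 mod 41  (bits of 29 = 11101)
  bit 0 = 1: r = r^2 * 2 mod 41 = 1^2 * 2 = 1*2 = 2
  bit 1 = 1: r = r^2 * 2 mod 41 = 2^2 * 2 = 4*2 = 8
  bit 2 = 1: r = r^2 * 2 mod 41 = 8^2 * 2 = 23*2 = 5
  bit 3 = 0: r = r^2 mod 41 = 5^2 = 25
  bit 4 = 1: r = r^2 * 2 mod 41 = 25^2 * 2 = 10*2 = 20
  -> s = B^a = 20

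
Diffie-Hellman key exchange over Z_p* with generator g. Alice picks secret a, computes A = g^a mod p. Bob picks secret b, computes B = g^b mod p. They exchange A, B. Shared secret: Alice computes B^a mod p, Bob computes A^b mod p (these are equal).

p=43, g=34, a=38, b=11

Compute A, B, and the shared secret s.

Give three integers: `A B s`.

Answer: 31 3 17

Derivation:
A = 34^38 mod 43  (bits of 38 = 100110)
  bit 0 = 1: r = r^2 * 34 mod 43 = 1^2 * 34 = 1*34 = 34
  bit 1 = 0: r = r^2 mod 43 = 34^2 = 38
  bit 2 = 0: r = r^2 mod 43 = 38^2 = 25
  bit 3 = 1: r = r^2 * 34 mod 43 = 25^2 * 34 = 23*34 = 8
  bit 4 = 1: r = r^2 * 34 mod 43 = 8^2 * 34 = 21*34 = 26
  bit 5 = 0: r = r^2 mod 43 = 26^2 = 31
  -> A = 31
B = 34^11 mod 43  (bits of 11 = 1011)
  bit 0 = 1: r = r^2 * 34 mod 43 = 1^2 * 34 = 1*34 = 34
  bit 1 = 0: r = r^2 mod 43 = 34^2 = 38
  bit 2 = 1: r = r^2 * 34 mod 43 = 38^2 * 34 = 25*34 = 33
  bit 3 = 1: r = r^2 * 34 mod 43 = 33^2 * 34 = 14*34 = 3
  -> B = 3
s = B^a = 3^38 mod 43  (bits of 38 = 100110)
  bit 0 = 1: r = r^2 * 3 mod 43 = 1^2 * 3 = 1*3 = 3
  bit 1 = 0: r = r^2 mod 43 = 3^2 = 9
  bit 2 = 0: r = r^2 mod 43 = 9^2 = 38
  bit 3 = 1: r = r^2 * 3 mod 43 = 38^2 * 3 = 25*3 = 32
  bit 4 = 1: r = r^2 * 3 mod 43 = 32^2 * 3 = 35*3 = 19
  bit 5 = 0: r = r^2 mod 43 = 19^2 = 17
  -> s = B^a = 17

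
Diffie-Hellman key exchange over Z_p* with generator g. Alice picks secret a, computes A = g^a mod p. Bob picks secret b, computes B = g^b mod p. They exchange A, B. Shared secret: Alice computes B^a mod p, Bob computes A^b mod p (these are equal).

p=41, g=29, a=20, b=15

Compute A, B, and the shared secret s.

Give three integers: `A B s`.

Answer: 40 14 40

Derivation:
A = 29^20 mod 41  (bits of 20 = 10100)
  bit 0 = 1: r = r^2 * 29 mod 41 = 1^2 * 29 = 1*29 = 29
  bit 1 = 0: r = r^2 mod 41 = 29^2 = 21
  bit 2 = 1: r = r^2 * 29 mod 41 = 21^2 * 29 = 31*29 = 38
  bit 3 = 0: r = r^2 mod 41 = 38^2 = 9
  bit 4 = 0: r = r^2 mod 41 = 9^2 = 40
  -> A = 40
B = 29^15 mod 41  (bits of 15 = 1111)
  bit 0 = 1: r = r^2 * 29 mod 41 = 1^2 * 29 = 1*29 = 29
  bit 1 = 1: r = r^2 * 29 mod 41 = 29^2 * 29 = 21*29 = 35
  bit 2 = 1: r = r^2 * 29 mod 41 = 35^2 * 29 = 36*29 = 19
  bit 3 = 1: r = r^2 * 29 mod 41 = 19^2 * 29 = 33*29 = 14
  -> B = 14
s = B^a = 14^20 mod 41  (bits of 20 = 10100)
  bit 0 = 1: r = r^2 * 14 mod 41 = 1^2 * 14 = 1*14 = 14
  bit 1 = 0: r = r^2 mod 41 = 14^2 = 32
  bit 2 = 1: r = r^2 * 14 mod 41 = 32^2 * 14 = 40*14 = 27
  bit 3 = 0: r = r^2 mod 41 = 27^2 = 32
  bit 4 = 0: r = r^2 mod 41 = 32^2 = 40
  -> s = B^a = 40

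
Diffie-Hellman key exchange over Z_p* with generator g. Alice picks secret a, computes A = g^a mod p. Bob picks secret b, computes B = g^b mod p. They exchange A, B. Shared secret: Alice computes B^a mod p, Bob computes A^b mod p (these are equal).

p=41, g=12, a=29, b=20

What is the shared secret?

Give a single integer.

Answer: 40

Derivation:
A = 12^29 mod 41  (bits of 29 = 11101)
  bit 0 = 1: r = r^2 * 12 mod 41 = 1^2 * 12 = 1*12 = 12
  bit 1 = 1: r = r^2 * 12 mod 41 = 12^2 * 12 = 21*12 = 6
  bit 2 = 1: r = r^2 * 12 mod 41 = 6^2 * 12 = 36*12 = 22
  bit 3 = 0: r = r^2 mod 41 = 22^2 = 33
  bit 4 = 1: r = r^2 * 12 mod 41 = 33^2 * 12 = 23*12 = 30
  -> A = 30
B = 12^20 mod 41  (bits of 20 = 10100)
  bit 0 = 1: r = r^2 * 12 mod 41 = 1^2 * 12 = 1*12 = 12
  bit 1 = 0: r = r^2 mod 41 = 12^2 = 21
  bit 2 = 1: r = r^2 * 12 mod 41 = 21^2 * 12 = 31*12 = 3
  bit 3 = 0: r = r^2 mod 41 = 3^2 = 9
  bit 4 = 0: r = r^2 mod 41 = 9^2 = 40
  -> B = 40
s = B^a = 40^29 mod 41  (bits of 29 = 11101)
  bit 0 = 1: r = r^2 * 40 mod 41 = 1^2 * 40 = 1*40 = 40
  bit 1 = 1: r = r^2 * 40 mod 41 = 40^2 * 40 = 1*40 = 40
  bit 2 = 1: r = r^2 * 40 mod 41 = 40^2 * 40 = 1*40 = 40
  bit 3 = 0: r = r^2 mod 41 = 40^2 = 1
  bit 4 = 1: r = r^2 * 40 mod 41 = 1^2 * 40 = 1*40 = 40
  -> s = B^a = 40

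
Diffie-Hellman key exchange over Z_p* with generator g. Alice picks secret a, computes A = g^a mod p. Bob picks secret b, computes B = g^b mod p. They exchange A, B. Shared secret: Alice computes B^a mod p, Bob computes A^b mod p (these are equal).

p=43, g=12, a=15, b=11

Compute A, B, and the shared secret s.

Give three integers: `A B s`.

A = 12^15 mod 43  (bits of 15 = 1111)
  bit 0 = 1: r = r^2 * 12 mod 43 = 1^2 * 12 = 1*12 = 12
  bit 1 = 1: r = r^2 * 12 mod 43 = 12^2 * 12 = 15*12 = 8
  bit 2 = 1: r = r^2 * 12 mod 43 = 8^2 * 12 = 21*12 = 37
  bit 3 = 1: r = r^2 * 12 mod 43 = 37^2 * 12 = 36*12 = 2
  -> A = 2
B = 12^11 mod 43  (bits of 11 = 1011)
  bit 0 = 1: r = r^2 * 12 mod 43 = 1^2 * 12 = 1*12 = 12
  bit 1 = 0: r = r^2 mod 43 = 12^2 = 15
  bit 2 = 1: r = r^2 * 12 mod 43 = 15^2 * 12 = 10*12 = 34
  bit 3 = 1: r = r^2 * 12 mod 43 = 34^2 * 12 = 38*12 = 26
  -> B = 26
s = B^a = 26^15 mod 43  (bits of 15 = 1111)
  bit 0 = 1: r = r^2 * 26 mod 43 = 1^2 * 26 = 1*26 = 26
  bit 1 = 1: r = r^2 * 26 mod 43 = 26^2 * 26 = 31*26 = 32
  bit 2 = 1: r = r^2 * 26 mod 43 = 32^2 * 26 = 35*26 = 7
  bit 3 = 1: r = r^2 * 26 mod 43 = 7^2 * 26 = 6*26 = 27
  -> s = B^a = 27

Answer: 2 26 27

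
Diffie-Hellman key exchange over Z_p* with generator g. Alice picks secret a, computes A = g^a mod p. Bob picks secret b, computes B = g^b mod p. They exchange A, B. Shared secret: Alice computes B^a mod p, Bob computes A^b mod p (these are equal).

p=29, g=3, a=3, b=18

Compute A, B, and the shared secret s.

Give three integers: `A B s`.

A = 3^3 mod 29  (bits of 3 = 11)
  bit 0 = 1: r = r^2 * 3 mod 29 = 1^2 * 3 = 1*3 = 3
  bit 1 = 1: r = r^2 * 3 mod 29 = 3^2 * 3 = 9*3 = 27
  -> A = 27
B = 3^18 mod 29  (bits of 18 = 10010)
  bit 0 = 1: r = r^2 * 3 mod 29 = 1^2 * 3 = 1*3 = 3
  bit 1 = 0: r = r^2 mod 29 = 3^2 = 9
  bit 2 = 0: r = r^2 mod 29 = 9^2 = 23
  bit 3 = 1: r = r^2 * 3 mod 29 = 23^2 * 3 = 7*3 = 21
  bit 4 = 0: r = r^2 mod 29 = 21^2 = 6
  -> B = 6
s = B^a = 6^3 mod 29  (bits of 3 = 11)
  bit 0 = 1: r = r^2 * 6 mod 29 = 1^2 * 6 = 1*6 = 6
  bit 1 = 1: r = r^2 * 6 mod 29 = 6^2 * 6 = 7*6 = 13
  -> s = B^a = 13

Answer: 27 6 13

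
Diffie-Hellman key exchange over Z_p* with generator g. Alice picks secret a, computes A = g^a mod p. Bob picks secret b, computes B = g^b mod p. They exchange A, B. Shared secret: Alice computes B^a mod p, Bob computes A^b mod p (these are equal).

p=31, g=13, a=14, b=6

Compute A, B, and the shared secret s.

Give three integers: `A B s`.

A = 13^14 mod 31  (bits of 14 = 1110)
  bit 0 = 1: r = r^2 * 13 mod 31 = 1^2 * 13 = 1*13 = 13
  bit 1 = 1: r = r^2 * 13 mod 31 = 13^2 * 13 = 14*13 = 27
  bit 2 = 1: r = r^2 * 13 mod 31 = 27^2 * 13 = 16*13 = 22
  bit 3 = 0: r = r^2 mod 31 = 22^2 = 19
  -> A = 19
B = 13^6 mod 31  (bits of 6 = 110)
  bit 0 = 1: r = r^2 * 13 mod 31 = 1^2 * 13 = 1*13 = 13
  bit 1 = 1: r = r^2 * 13 mod 31 = 13^2 * 13 = 14*13 = 27
  bit 2 = 0: r = r^2 mod 31 = 27^2 = 16
  -> B = 16
s = B^a = 16^14 mod 31  (bits of 14 = 1110)
  bit 0 = 1: r = r^2 * 16 mod 31 = 1^2 * 16 = 1*16 = 16
  bit 1 = 1: r = r^2 * 16 mod 31 = 16^2 * 16 = 8*16 = 4
  bit 2 = 1: r = r^2 * 16 mod 31 = 4^2 * 16 = 16*16 = 8
  bit 3 = 0: r = r^2 mod 31 = 8^2 = 2
  -> s = B^a = 2

Answer: 19 16 2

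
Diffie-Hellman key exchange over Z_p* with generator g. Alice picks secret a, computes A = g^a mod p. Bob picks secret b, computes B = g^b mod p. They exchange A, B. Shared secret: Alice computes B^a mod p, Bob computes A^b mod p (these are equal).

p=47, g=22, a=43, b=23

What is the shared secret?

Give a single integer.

Answer: 46

Derivation:
A = 22^43 mod 47  (bits of 43 = 101011)
  bit 0 = 1: r = r^2 * 22 mod 47 = 1^2 * 22 = 1*22 = 22
  bit 1 = 0: r = r^2 mod 47 = 22^2 = 14
  bit 2 = 1: r = r^2 * 22 mod 47 = 14^2 * 22 = 8*22 = 35
  bit 3 = 0: r = r^2 mod 47 = 35^2 = 3
  bit 4 = 1: r = r^2 * 22 mod 47 = 3^2 * 22 = 9*22 = 10
  bit 5 = 1: r = r^2 * 22 mod 47 = 10^2 * 22 = 6*22 = 38
  -> A = 38
B = 22^23 mod 47  (bits of 23 = 10111)
  bit 0 = 1: r = r^2 * 22 mod 47 = 1^2 * 22 = 1*22 = 22
  bit 1 = 0: r = r^2 mod 47 = 22^2 = 14
  bit 2 = 1: r = r^2 * 22 mod 47 = 14^2 * 22 = 8*22 = 35
  bit 3 = 1: r = r^2 * 22 mod 47 = 35^2 * 22 = 3*22 = 19
  bit 4 = 1: r = r^2 * 22 mod 47 = 19^2 * 22 = 32*22 = 46
  -> B = 46
s = B^a = 46^43 mod 47  (bits of 43 = 101011)
  bit 0 = 1: r = r^2 * 46 mod 47 = 1^2 * 46 = 1*46 = 46
  bit 1 = 0: r = r^2 mod 47 = 46^2 = 1
  bit 2 = 1: r = r^2 * 46 mod 47 = 1^2 * 46 = 1*46 = 46
  bit 3 = 0: r = r^2 mod 47 = 46^2 = 1
  bit 4 = 1: r = r^2 * 46 mod 47 = 1^2 * 46 = 1*46 = 46
  bit 5 = 1: r = r^2 * 46 mod 47 = 46^2 * 46 = 1*46 = 46
  -> s = B^a = 46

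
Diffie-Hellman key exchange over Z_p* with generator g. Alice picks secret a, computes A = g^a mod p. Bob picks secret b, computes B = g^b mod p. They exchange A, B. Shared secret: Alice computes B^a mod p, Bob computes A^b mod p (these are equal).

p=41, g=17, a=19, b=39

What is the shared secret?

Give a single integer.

A = 17^19 mod 41  (bits of 19 = 10011)
  bit 0 = 1: r = r^2 * 17 mod 41 = 1^2 * 17 = 1*17 = 17
  bit 1 = 0: r = r^2 mod 41 = 17^2 = 2
  bit 2 = 0: r = r^2 mod 41 = 2^2 = 4
  bit 3 = 1: r = r^2 * 17 mod 41 = 4^2 * 17 = 16*17 = 26
  bit 4 = 1: r = r^2 * 17 mod 41 = 26^2 * 17 = 20*17 = 12
  -> A = 12
B = 17^39 mod 41  (bits of 39 = 100111)
  bit 0 = 1: r = r^2 * 17 mod 41 = 1^2 * 17 = 1*17 = 17
  bit 1 = 0: r = r^2 mod 41 = 17^2 = 2
  bit 2 = 0: r = r^2 mod 41 = 2^2 = 4
  bit 3 = 1: r = r^2 * 17 mod 41 = 4^2 * 17 = 16*17 = 26
  bit 4 = 1: r = r^2 * 17 mod 41 = 26^2 * 17 = 20*17 = 12
  bit 5 = 1: r = r^2 * 17 mod 41 = 12^2 * 17 = 21*17 = 29
  -> B = 29
s = B^a = 29^19 mod 41  (bits of 19 = 10011)
  bit 0 = 1: r = r^2 * 29 mod 41 = 1^2 * 29 = 1*29 = 29
  bit 1 = 0: r = r^2 mod 41 = 29^2 = 21
  bit 2 = 0: r = r^2 mod 41 = 21^2 = 31
  bit 3 = 1: r = r^2 * 29 mod 41 = 31^2 * 29 = 18*29 = 30
  bit 4 = 1: r = r^2 * 29 mod 41 = 30^2 * 29 = 39*29 = 24
  -> s = B^a = 24

Answer: 24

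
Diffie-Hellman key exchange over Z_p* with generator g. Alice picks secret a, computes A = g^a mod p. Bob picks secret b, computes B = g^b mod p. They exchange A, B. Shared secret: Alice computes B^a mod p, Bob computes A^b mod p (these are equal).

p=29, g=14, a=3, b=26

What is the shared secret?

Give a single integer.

Answer: 6

Derivation:
A = 14^3 mod 29  (bits of 3 = 11)
  bit 0 = 1: r = r^2 * 14 mod 29 = 1^2 * 14 = 1*14 = 14
  bit 1 = 1: r = r^2 * 14 mod 29 = 14^2 * 14 = 22*14 = 18
  -> A = 18
B = 14^26 mod 29  (bits of 26 = 11010)
  bit 0 = 1: r = r^2 * 14 mod 29 = 1^2 * 14 = 1*14 = 14
  bit 1 = 1: r = r^2 * 14 mod 29 = 14^2 * 14 = 22*14 = 18
  bit 2 = 0: r = r^2 mod 29 = 18^2 = 5
  bit 3 = 1: r = r^2 * 14 mod 29 = 5^2 * 14 = 25*14 = 2
  bit 4 = 0: r = r^2 mod 29 = 2^2 = 4
  -> B = 4
s = B^a = 4^3 mod 29  (bits of 3 = 11)
  bit 0 = 1: r = r^2 * 4 mod 29 = 1^2 * 4 = 1*4 = 4
  bit 1 = 1: r = r^2 * 4 mod 29 = 4^2 * 4 = 16*4 = 6
  -> s = B^a = 6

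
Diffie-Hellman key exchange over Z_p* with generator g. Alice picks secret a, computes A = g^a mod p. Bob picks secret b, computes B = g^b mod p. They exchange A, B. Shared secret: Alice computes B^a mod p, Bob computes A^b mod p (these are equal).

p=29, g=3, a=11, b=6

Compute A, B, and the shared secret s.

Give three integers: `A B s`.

Answer: 15 4 5

Derivation:
A = 3^11 mod 29  (bits of 11 = 1011)
  bit 0 = 1: r = r^2 * 3 mod 29 = 1^2 * 3 = 1*3 = 3
  bit 1 = 0: r = r^2 mod 29 = 3^2 = 9
  bit 2 = 1: r = r^2 * 3 mod 29 = 9^2 * 3 = 23*3 = 11
  bit 3 = 1: r = r^2 * 3 mod 29 = 11^2 * 3 = 5*3 = 15
  -> A = 15
B = 3^6 mod 29  (bits of 6 = 110)
  bit 0 = 1: r = r^2 * 3 mod 29 = 1^2 * 3 = 1*3 = 3
  bit 1 = 1: r = r^2 * 3 mod 29 = 3^2 * 3 = 9*3 = 27
  bit 2 = 0: r = r^2 mod 29 = 27^2 = 4
  -> B = 4
s = B^a = 4^11 mod 29  (bits of 11 = 1011)
  bit 0 = 1: r = r^2 * 4 mod 29 = 1^2 * 4 = 1*4 = 4
  bit 1 = 0: r = r^2 mod 29 = 4^2 = 16
  bit 2 = 1: r = r^2 * 4 mod 29 = 16^2 * 4 = 24*4 = 9
  bit 3 = 1: r = r^2 * 4 mod 29 = 9^2 * 4 = 23*4 = 5
  -> s = B^a = 5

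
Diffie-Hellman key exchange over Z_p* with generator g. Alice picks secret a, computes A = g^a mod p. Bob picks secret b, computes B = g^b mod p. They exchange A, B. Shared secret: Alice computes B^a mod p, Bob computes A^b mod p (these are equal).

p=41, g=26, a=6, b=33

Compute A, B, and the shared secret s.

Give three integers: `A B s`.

A = 26^6 mod 41  (bits of 6 = 110)
  bit 0 = 1: r = r^2 * 26 mod 41 = 1^2 * 26 = 1*26 = 26
  bit 1 = 1: r = r^2 * 26 mod 41 = 26^2 * 26 = 20*26 = 28
  bit 2 = 0: r = r^2 mod 41 = 28^2 = 5
  -> A = 5
B = 26^33 mod 41  (bits of 33 = 100001)
  bit 0 = 1: r = r^2 * 26 mod 41 = 1^2 * 26 = 1*26 = 26
  bit 1 = 0: r = r^2 mod 41 = 26^2 = 20
  bit 2 = 0: r = r^2 mod 41 = 20^2 = 31
  bit 3 = 0: r = r^2 mod 41 = 31^2 = 18
  bit 4 = 0: r = r^2 mod 41 = 18^2 = 37
  bit 5 = 1: r = r^2 * 26 mod 41 = 37^2 * 26 = 16*26 = 6
  -> B = 6
s = B^a = 6^6 mod 41  (bits of 6 = 110)
  bit 0 = 1: r = r^2 * 6 mod 41 = 1^2 * 6 = 1*6 = 6
  bit 1 = 1: r = r^2 * 6 mod 41 = 6^2 * 6 = 36*6 = 11
  bit 2 = 0: r = r^2 mod 41 = 11^2 = 39
  -> s = B^a = 39

Answer: 5 6 39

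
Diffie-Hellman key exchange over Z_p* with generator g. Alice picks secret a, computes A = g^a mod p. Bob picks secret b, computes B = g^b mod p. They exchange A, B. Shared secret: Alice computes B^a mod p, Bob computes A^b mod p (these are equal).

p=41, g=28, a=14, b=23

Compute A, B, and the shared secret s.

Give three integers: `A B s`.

Answer: 20 24 5

Derivation:
A = 28^14 mod 41  (bits of 14 = 1110)
  bit 0 = 1: r = r^2 * 28 mod 41 = 1^2 * 28 = 1*28 = 28
  bit 1 = 1: r = r^2 * 28 mod 41 = 28^2 * 28 = 5*28 = 17
  bit 2 = 1: r = r^2 * 28 mod 41 = 17^2 * 28 = 2*28 = 15
  bit 3 = 0: r = r^2 mod 41 = 15^2 = 20
  -> A = 20
B = 28^23 mod 41  (bits of 23 = 10111)
  bit 0 = 1: r = r^2 * 28 mod 41 = 1^2 * 28 = 1*28 = 28
  bit 1 = 0: r = r^2 mod 41 = 28^2 = 5
  bit 2 = 1: r = r^2 * 28 mod 41 = 5^2 * 28 = 25*28 = 3
  bit 3 = 1: r = r^2 * 28 mod 41 = 3^2 * 28 = 9*28 = 6
  bit 4 = 1: r = r^2 * 28 mod 41 = 6^2 * 28 = 36*28 = 24
  -> B = 24
s = B^a = 24^14 mod 41  (bits of 14 = 1110)
  bit 0 = 1: r = r^2 * 24 mod 41 = 1^2 * 24 = 1*24 = 24
  bit 1 = 1: r = r^2 * 24 mod 41 = 24^2 * 24 = 2*24 = 7
  bit 2 = 1: r = r^2 * 24 mod 41 = 7^2 * 24 = 8*24 = 28
  bit 3 = 0: r = r^2 mod 41 = 28^2 = 5
  -> s = B^a = 5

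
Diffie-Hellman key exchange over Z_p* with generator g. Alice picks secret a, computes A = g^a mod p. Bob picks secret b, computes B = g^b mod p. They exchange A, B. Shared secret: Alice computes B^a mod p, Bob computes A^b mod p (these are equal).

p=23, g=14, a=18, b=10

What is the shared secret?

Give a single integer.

Answer: 6

Derivation:
A = 14^18 mod 23  (bits of 18 = 10010)
  bit 0 = 1: r = r^2 * 14 mod 23 = 1^2 * 14 = 1*14 = 14
  bit 1 = 0: r = r^2 mod 23 = 14^2 = 12
  bit 2 = 0: r = r^2 mod 23 = 12^2 = 6
  bit 3 = 1: r = r^2 * 14 mod 23 = 6^2 * 14 = 13*14 = 21
  bit 4 = 0: r = r^2 mod 23 = 21^2 = 4
  -> A = 4
B = 14^10 mod 23  (bits of 10 = 1010)
  bit 0 = 1: r = r^2 * 14 mod 23 = 1^2 * 14 = 1*14 = 14
  bit 1 = 0: r = r^2 mod 23 = 14^2 = 12
  bit 2 = 1: r = r^2 * 14 mod 23 = 12^2 * 14 = 6*14 = 15
  bit 3 = 0: r = r^2 mod 23 = 15^2 = 18
  -> B = 18
s = B^a = 18^18 mod 23  (bits of 18 = 10010)
  bit 0 = 1: r = r^2 * 18 mod 23 = 1^2 * 18 = 1*18 = 18
  bit 1 = 0: r = r^2 mod 23 = 18^2 = 2
  bit 2 = 0: r = r^2 mod 23 = 2^2 = 4
  bit 3 = 1: r = r^2 * 18 mod 23 = 4^2 * 18 = 16*18 = 12
  bit 4 = 0: r = r^2 mod 23 = 12^2 = 6
  -> s = B^a = 6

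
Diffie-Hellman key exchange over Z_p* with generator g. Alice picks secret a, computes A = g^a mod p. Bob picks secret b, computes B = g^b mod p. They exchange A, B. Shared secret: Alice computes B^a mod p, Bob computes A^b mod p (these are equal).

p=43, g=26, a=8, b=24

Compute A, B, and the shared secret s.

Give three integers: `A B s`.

Answer: 10 11 11

Derivation:
A = 26^8 mod 43  (bits of 8 = 1000)
  bit 0 = 1: r = r^2 * 26 mod 43 = 1^2 * 26 = 1*26 = 26
  bit 1 = 0: r = r^2 mod 43 = 26^2 = 31
  bit 2 = 0: r = r^2 mod 43 = 31^2 = 15
  bit 3 = 0: r = r^2 mod 43 = 15^2 = 10
  -> A = 10
B = 26^24 mod 43  (bits of 24 = 11000)
  bit 0 = 1: r = r^2 * 26 mod 43 = 1^2 * 26 = 1*26 = 26
  bit 1 = 1: r = r^2 * 26 mod 43 = 26^2 * 26 = 31*26 = 32
  bit 2 = 0: r = r^2 mod 43 = 32^2 = 35
  bit 3 = 0: r = r^2 mod 43 = 35^2 = 21
  bit 4 = 0: r = r^2 mod 43 = 21^2 = 11
  -> B = 11
s = B^a = 11^8 mod 43  (bits of 8 = 1000)
  bit 0 = 1: r = r^2 * 11 mod 43 = 1^2 * 11 = 1*11 = 11
  bit 1 = 0: r = r^2 mod 43 = 11^2 = 35
  bit 2 = 0: r = r^2 mod 43 = 35^2 = 21
  bit 3 = 0: r = r^2 mod 43 = 21^2 = 11
  -> s = B^a = 11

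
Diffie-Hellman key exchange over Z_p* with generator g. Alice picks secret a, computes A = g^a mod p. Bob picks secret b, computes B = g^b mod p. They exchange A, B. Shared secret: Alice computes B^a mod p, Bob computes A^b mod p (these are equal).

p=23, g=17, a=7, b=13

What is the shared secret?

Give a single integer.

A = 17^7 mod 23  (bits of 7 = 111)
  bit 0 = 1: r = r^2 * 17 mod 23 = 1^2 * 17 = 1*17 = 17
  bit 1 = 1: r = r^2 * 17 mod 23 = 17^2 * 17 = 13*17 = 14
  bit 2 = 1: r = r^2 * 17 mod 23 = 14^2 * 17 = 12*17 = 20
  -> A = 20
B = 17^13 mod 23  (bits of 13 = 1101)
  bit 0 = 1: r = r^2 * 17 mod 23 = 1^2 * 17 = 1*17 = 17
  bit 1 = 1: r = r^2 * 17 mod 23 = 17^2 * 17 = 13*17 = 14
  bit 2 = 0: r = r^2 mod 23 = 14^2 = 12
  bit 3 = 1: r = r^2 * 17 mod 23 = 12^2 * 17 = 6*17 = 10
  -> B = 10
s = B^a = 10^7 mod 23  (bits of 7 = 111)
  bit 0 = 1: r = r^2 * 10 mod 23 = 1^2 * 10 = 1*10 = 10
  bit 1 = 1: r = r^2 * 10 mod 23 = 10^2 * 10 = 8*10 = 11
  bit 2 = 1: r = r^2 * 10 mod 23 = 11^2 * 10 = 6*10 = 14
  -> s = B^a = 14

Answer: 14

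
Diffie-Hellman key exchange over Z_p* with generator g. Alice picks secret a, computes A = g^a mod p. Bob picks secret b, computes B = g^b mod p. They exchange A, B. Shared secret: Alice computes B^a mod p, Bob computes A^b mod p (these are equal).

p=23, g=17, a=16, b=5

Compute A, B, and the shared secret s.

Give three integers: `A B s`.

Answer: 2 21 9

Derivation:
A = 17^16 mod 23  (bits of 16 = 10000)
  bit 0 = 1: r = r^2 * 17 mod 23 = 1^2 * 17 = 1*17 = 17
  bit 1 = 0: r = r^2 mod 23 = 17^2 = 13
  bit 2 = 0: r = r^2 mod 23 = 13^2 = 8
  bit 3 = 0: r = r^2 mod 23 = 8^2 = 18
  bit 4 = 0: r = r^2 mod 23 = 18^2 = 2
  -> A = 2
B = 17^5 mod 23  (bits of 5 = 101)
  bit 0 = 1: r = r^2 * 17 mod 23 = 1^2 * 17 = 1*17 = 17
  bit 1 = 0: r = r^2 mod 23 = 17^2 = 13
  bit 2 = 1: r = r^2 * 17 mod 23 = 13^2 * 17 = 8*17 = 21
  -> B = 21
s = B^a = 21^16 mod 23  (bits of 16 = 10000)
  bit 0 = 1: r = r^2 * 21 mod 23 = 1^2 * 21 = 1*21 = 21
  bit 1 = 0: r = r^2 mod 23 = 21^2 = 4
  bit 2 = 0: r = r^2 mod 23 = 4^2 = 16
  bit 3 = 0: r = r^2 mod 23 = 16^2 = 3
  bit 4 = 0: r = r^2 mod 23 = 3^2 = 9
  -> s = B^a = 9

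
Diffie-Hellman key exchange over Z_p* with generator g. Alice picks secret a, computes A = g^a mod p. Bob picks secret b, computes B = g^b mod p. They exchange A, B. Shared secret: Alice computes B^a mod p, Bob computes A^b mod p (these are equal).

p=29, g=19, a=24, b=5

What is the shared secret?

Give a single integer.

A = 19^24 mod 29  (bits of 24 = 11000)
  bit 0 = 1: r = r^2 * 19 mod 29 = 1^2 * 19 = 1*19 = 19
  bit 1 = 1: r = r^2 * 19 mod 29 = 19^2 * 19 = 13*19 = 15
  bit 2 = 0: r = r^2 mod 29 = 15^2 = 22
  bit 3 = 0: r = r^2 mod 29 = 22^2 = 20
  bit 4 = 0: r = r^2 mod 29 = 20^2 = 23
  -> A = 23
B = 19^5 mod 29  (bits of 5 = 101)
  bit 0 = 1: r = r^2 * 19 mod 29 = 1^2 * 19 = 1*19 = 19
  bit 1 = 0: r = r^2 mod 29 = 19^2 = 13
  bit 2 = 1: r = r^2 * 19 mod 29 = 13^2 * 19 = 24*19 = 21
  -> B = 21
s = B^a = 21^24 mod 29  (bits of 24 = 11000)
  bit 0 = 1: r = r^2 * 21 mod 29 = 1^2 * 21 = 1*21 = 21
  bit 1 = 1: r = r^2 * 21 mod 29 = 21^2 * 21 = 6*21 = 10
  bit 2 = 0: r = r^2 mod 29 = 10^2 = 13
  bit 3 = 0: r = r^2 mod 29 = 13^2 = 24
  bit 4 = 0: r = r^2 mod 29 = 24^2 = 25
  -> s = B^a = 25

Answer: 25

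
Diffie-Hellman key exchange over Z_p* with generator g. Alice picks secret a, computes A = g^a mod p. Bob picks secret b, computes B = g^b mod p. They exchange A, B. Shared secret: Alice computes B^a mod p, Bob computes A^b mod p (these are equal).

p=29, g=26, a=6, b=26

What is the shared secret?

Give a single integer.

Answer: 20

Derivation:
A = 26^6 mod 29  (bits of 6 = 110)
  bit 0 = 1: r = r^2 * 26 mod 29 = 1^2 * 26 = 1*26 = 26
  bit 1 = 1: r = r^2 * 26 mod 29 = 26^2 * 26 = 9*26 = 2
  bit 2 = 0: r = r^2 mod 29 = 2^2 = 4
  -> A = 4
B = 26^26 mod 29  (bits of 26 = 11010)
  bit 0 = 1: r = r^2 * 26 mod 29 = 1^2 * 26 = 1*26 = 26
  bit 1 = 1: r = r^2 * 26 mod 29 = 26^2 * 26 = 9*26 = 2
  bit 2 = 0: r = r^2 mod 29 = 2^2 = 4
  bit 3 = 1: r = r^2 * 26 mod 29 = 4^2 * 26 = 16*26 = 10
  bit 4 = 0: r = r^2 mod 29 = 10^2 = 13
  -> B = 13
s = B^a = 13^6 mod 29  (bits of 6 = 110)
  bit 0 = 1: r = r^2 * 13 mod 29 = 1^2 * 13 = 1*13 = 13
  bit 1 = 1: r = r^2 * 13 mod 29 = 13^2 * 13 = 24*13 = 22
  bit 2 = 0: r = r^2 mod 29 = 22^2 = 20
  -> s = B^a = 20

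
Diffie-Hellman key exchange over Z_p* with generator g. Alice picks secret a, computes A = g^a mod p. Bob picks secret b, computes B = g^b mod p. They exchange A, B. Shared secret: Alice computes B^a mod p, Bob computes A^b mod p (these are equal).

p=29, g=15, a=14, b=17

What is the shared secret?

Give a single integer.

Answer: 28

Derivation:
A = 15^14 mod 29  (bits of 14 = 1110)
  bit 0 = 1: r = r^2 * 15 mod 29 = 1^2 * 15 = 1*15 = 15
  bit 1 = 1: r = r^2 * 15 mod 29 = 15^2 * 15 = 22*15 = 11
  bit 2 = 1: r = r^2 * 15 mod 29 = 11^2 * 15 = 5*15 = 17
  bit 3 = 0: r = r^2 mod 29 = 17^2 = 28
  -> A = 28
B = 15^17 mod 29  (bits of 17 = 10001)
  bit 0 = 1: r = r^2 * 15 mod 29 = 1^2 * 15 = 1*15 = 15
  bit 1 = 0: r = r^2 mod 29 = 15^2 = 22
  bit 2 = 0: r = r^2 mod 29 = 22^2 = 20
  bit 3 = 0: r = r^2 mod 29 = 20^2 = 23
  bit 4 = 1: r = r^2 * 15 mod 29 = 23^2 * 15 = 7*15 = 18
  -> B = 18
s = B^a = 18^14 mod 29  (bits of 14 = 1110)
  bit 0 = 1: r = r^2 * 18 mod 29 = 1^2 * 18 = 1*18 = 18
  bit 1 = 1: r = r^2 * 18 mod 29 = 18^2 * 18 = 5*18 = 3
  bit 2 = 1: r = r^2 * 18 mod 29 = 3^2 * 18 = 9*18 = 17
  bit 3 = 0: r = r^2 mod 29 = 17^2 = 28
  -> s = B^a = 28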